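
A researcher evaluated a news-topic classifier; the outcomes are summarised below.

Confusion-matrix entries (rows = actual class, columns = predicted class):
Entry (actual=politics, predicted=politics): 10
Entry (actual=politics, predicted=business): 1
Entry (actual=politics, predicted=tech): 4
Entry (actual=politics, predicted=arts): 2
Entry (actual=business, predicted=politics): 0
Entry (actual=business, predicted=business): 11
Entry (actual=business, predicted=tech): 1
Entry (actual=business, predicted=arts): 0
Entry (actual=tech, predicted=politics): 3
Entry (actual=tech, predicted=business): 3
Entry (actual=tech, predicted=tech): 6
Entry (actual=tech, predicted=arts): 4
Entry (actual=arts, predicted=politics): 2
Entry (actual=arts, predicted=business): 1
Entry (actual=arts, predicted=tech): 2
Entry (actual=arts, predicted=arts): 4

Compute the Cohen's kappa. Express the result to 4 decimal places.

0.4279

Observed agreement pₒ = trace/N = 31/54 = 0.57407
Expected agreement pₑ = Σ (rowᵢ·colᵢ)/N² = (17·15 + 12·16 + 16·13 + 9·10)/54² = 0.25549
κ = (pₒ − pₑ)/(1 − pₑ) = (0.57407 − 0.25549)/(1 − 0.25549) = 0.4279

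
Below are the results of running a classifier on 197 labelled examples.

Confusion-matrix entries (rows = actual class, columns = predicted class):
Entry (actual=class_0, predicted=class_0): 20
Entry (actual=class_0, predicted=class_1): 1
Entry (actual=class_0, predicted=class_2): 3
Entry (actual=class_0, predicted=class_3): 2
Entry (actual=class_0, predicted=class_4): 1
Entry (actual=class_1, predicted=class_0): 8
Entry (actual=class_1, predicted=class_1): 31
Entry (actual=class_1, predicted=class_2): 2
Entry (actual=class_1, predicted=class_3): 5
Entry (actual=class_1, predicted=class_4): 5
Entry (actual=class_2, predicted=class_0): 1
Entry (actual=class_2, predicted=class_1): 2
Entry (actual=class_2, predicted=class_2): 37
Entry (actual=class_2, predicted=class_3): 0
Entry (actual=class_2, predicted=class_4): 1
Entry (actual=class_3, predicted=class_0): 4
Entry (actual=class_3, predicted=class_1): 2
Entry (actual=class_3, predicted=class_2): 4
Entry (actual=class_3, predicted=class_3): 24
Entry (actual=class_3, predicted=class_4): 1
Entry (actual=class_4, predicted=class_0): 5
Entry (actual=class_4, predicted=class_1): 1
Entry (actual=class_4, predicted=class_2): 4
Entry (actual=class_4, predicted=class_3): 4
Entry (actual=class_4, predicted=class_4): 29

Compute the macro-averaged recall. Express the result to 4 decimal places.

0.7222

Per-class recall (TP/(TP+FN)):
  class_0: TP=20, FN=1+3+2+1=7 → 20/27 = 0.74074
  class_1: TP=31, FN=8+2+5+5=20 → 31/51 = 0.60784
  class_2: TP=37, FN=1+2+0+1=4 → 37/41 = 0.90244
  class_3: TP=24, FN=4+2+4+1=11 → 24/35 = 0.68571
  class_4: TP=29, FN=5+1+4+4=14 → 29/43 = 0.67442
Macro-recall = mean = (0.74074 + 0.60784 + 0.90244 + 0.68571 + 0.67442) / 5 = 0.7222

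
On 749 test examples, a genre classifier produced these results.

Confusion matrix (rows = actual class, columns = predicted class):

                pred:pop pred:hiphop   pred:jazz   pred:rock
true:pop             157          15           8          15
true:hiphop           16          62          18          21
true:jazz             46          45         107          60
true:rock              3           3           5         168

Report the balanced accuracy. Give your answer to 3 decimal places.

0.672

Balanced accuracy = mean of per-class recall.
  pop: recall = 157/195 = 0.8051
  hiphop: recall = 62/117 = 0.5299
  jazz: recall = 107/258 = 0.4147
  rock: recall = 168/179 = 0.9385
Mean = (0.8051 + 0.5299 + 0.4147 + 0.9385) / 4 = 0.672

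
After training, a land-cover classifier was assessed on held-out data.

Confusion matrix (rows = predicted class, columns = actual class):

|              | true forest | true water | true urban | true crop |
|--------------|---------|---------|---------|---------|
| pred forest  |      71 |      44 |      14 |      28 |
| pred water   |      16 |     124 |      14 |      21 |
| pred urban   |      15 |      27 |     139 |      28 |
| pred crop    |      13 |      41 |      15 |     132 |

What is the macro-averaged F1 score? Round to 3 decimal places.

0.620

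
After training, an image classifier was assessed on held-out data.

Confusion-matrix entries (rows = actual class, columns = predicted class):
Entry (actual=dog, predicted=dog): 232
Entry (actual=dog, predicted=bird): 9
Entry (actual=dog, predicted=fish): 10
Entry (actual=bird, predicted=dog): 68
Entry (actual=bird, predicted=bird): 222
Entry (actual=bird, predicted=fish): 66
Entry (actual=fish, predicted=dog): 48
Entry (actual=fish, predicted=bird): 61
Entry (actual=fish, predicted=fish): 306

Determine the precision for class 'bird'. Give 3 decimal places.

Take TP from the diagonal, FP from the rest of the 'bird' prediction marginal, FN from the rest of the 'bird' actual marginal.
precision = TP/(TP+FP).
bird: TP=222, FP=9+61=70 → 222/292 = 0.7603

0.760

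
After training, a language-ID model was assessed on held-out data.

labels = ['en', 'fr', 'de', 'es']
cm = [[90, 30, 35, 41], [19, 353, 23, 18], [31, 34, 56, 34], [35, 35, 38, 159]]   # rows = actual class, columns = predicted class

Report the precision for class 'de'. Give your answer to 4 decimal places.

0.3684

One-vs-rest for 'de': TP = diagonal; FP = other classes predicted 'de'; FN = 'de' predicted as other.
precision = TP/(TP+FP).
de: TP=56, FP=35+23+38=96 → 56/152 = 0.36842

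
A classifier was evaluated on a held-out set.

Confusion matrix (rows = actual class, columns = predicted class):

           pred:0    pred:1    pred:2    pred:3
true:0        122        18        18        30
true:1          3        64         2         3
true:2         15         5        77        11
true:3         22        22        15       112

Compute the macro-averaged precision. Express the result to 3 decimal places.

0.686

Per-class precision (TP/(TP+FP)):
  0: TP=122, FP=3+15+22=40 → 122/162 = 0.7531
  1: TP=64, FP=18+5+22=45 → 64/109 = 0.5872
  2: TP=77, FP=18+2+15=35 → 77/112 = 0.6875
  3: TP=112, FP=30+3+11=44 → 112/156 = 0.7179
Macro-precision = mean = (0.7531 + 0.5872 + 0.6875 + 0.7179) / 4 = 0.686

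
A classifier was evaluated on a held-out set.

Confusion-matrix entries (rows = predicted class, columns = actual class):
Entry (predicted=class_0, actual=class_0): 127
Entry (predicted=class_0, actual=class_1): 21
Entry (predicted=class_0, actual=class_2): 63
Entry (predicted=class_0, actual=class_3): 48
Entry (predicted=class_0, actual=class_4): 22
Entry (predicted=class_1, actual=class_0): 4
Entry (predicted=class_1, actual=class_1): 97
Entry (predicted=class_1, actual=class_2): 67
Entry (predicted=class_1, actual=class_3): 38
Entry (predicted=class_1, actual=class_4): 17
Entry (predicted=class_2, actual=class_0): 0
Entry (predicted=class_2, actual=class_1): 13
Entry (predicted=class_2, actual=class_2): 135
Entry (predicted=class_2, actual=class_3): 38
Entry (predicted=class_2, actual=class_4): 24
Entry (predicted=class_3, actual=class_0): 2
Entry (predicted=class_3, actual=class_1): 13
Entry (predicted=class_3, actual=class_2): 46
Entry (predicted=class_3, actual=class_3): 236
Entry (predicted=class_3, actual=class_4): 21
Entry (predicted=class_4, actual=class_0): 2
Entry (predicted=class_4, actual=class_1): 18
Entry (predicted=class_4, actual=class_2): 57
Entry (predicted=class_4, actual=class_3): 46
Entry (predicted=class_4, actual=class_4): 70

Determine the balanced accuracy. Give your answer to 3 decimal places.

0.588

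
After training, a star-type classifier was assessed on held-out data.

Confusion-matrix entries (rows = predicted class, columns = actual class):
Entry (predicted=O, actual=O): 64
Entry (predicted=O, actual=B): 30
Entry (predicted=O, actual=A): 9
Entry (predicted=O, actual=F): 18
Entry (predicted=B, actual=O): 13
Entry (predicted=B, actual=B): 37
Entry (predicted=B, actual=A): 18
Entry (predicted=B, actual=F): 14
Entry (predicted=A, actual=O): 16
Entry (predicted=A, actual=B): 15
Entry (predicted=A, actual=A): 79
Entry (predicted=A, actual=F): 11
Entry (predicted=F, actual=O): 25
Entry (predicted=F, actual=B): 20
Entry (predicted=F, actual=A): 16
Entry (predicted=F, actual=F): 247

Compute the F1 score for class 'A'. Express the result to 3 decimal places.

0.650

Treat 'A' as positive and all other classes as negative.
F1 score = 2·TP/(2·TP+FP+FN).
A: TP=79, FP=16+15+11=42, FN=9+18+16=43 → 158/243 = 0.6502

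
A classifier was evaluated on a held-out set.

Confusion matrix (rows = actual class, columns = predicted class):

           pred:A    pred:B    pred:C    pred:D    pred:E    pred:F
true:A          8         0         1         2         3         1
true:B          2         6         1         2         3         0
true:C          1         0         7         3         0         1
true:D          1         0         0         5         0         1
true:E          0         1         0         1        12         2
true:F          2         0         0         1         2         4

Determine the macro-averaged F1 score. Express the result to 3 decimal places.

0.563

Per-class F1 score (2·TP/(2·TP+FP+FN)):
  A: TP=8, FP=2+1+1+0+2=6, FN=0+1+2+3+1=7 → 16/29 = 0.5517
  B: TP=6, FP=0+0+0+1+0=1, FN=2+1+2+3+0=8 → 12/21 = 0.5714
  C: TP=7, FP=1+1+0+0+0=2, FN=1+0+3+0+1=5 → 14/21 = 0.6667
  D: TP=5, FP=2+2+3+1+1=9, FN=1+0+0+0+1=2 → 10/21 = 0.4762
  E: TP=12, FP=3+3+0+0+2=8, FN=0+1+0+1+2=4 → 24/36 = 0.6667
  F: TP=4, FP=1+0+1+1+2=5, FN=2+0+0+1+2=5 → 8/18 = 0.4444
Macro-F1 score = mean = (0.5517 + 0.5714 + 0.6667 + 0.4762 + 0.6667 + 0.4444) / 6 = 0.563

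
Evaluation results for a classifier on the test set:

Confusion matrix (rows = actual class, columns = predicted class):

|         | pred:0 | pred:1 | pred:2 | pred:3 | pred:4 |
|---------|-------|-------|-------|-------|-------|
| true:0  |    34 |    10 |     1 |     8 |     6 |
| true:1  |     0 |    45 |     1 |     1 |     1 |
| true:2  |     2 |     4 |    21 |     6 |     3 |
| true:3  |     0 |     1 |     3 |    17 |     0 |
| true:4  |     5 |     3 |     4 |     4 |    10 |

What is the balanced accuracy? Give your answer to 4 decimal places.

Balanced accuracy = mean of per-class recall.
  0: recall = 34/59 = 0.57627
  1: recall = 45/48 = 0.93750
  2: recall = 21/36 = 0.58333
  3: recall = 17/21 = 0.80952
  4: recall = 10/26 = 0.38462
Mean = (0.57627 + 0.93750 + 0.58333 + 0.80952 + 0.38462) / 5 = 0.6582

0.6582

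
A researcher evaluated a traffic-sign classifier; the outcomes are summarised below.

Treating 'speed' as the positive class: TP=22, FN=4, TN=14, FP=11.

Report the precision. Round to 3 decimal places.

0.667

Precision = TP/(TP+FP) = 22/(22+11) = 22/33 = 0.667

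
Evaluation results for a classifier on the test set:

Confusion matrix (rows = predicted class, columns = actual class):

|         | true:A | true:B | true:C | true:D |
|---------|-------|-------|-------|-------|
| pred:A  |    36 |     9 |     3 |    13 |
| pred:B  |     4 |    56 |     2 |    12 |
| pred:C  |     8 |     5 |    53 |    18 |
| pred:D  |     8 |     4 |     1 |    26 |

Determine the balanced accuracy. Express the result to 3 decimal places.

0.669

Balanced accuracy = mean of per-class recall.
  A: recall = 36/56 = 0.6429
  B: recall = 56/74 = 0.7568
  C: recall = 53/59 = 0.8983
  D: recall = 26/69 = 0.3768
Mean = (0.6429 + 0.7568 + 0.8983 + 0.3768) / 4 = 0.669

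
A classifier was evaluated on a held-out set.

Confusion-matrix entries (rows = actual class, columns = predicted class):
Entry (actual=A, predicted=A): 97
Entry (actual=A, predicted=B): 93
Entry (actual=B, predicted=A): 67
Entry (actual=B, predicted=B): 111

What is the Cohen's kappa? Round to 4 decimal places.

0.1335

Observed agreement pₒ = trace/N = 208/368 = 0.56522
Expected agreement pₑ = Σ (rowᵢ·colᵢ)/N² = (190·164 + 178·204)/368² = 0.49823
κ = (pₒ − pₑ)/(1 − pₑ) = (0.56522 − 0.49823)/(1 − 0.49823) = 0.1335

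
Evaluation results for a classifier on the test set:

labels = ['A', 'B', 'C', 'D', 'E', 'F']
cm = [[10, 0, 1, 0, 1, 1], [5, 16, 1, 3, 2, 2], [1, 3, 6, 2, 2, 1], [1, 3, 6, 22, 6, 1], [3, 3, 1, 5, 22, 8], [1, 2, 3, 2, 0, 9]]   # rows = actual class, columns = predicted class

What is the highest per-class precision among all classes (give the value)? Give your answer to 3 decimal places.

0.667

Per-class precision (TP/(TP+FP)):
  A: TP=10, FP=5+1+1+3+1=11 → 10/21 = 0.4762
  B: TP=16, FP=0+3+3+3+2=11 → 16/27 = 0.5926
  C: TP=6, FP=1+1+6+1+3=12 → 6/18 = 0.3333
  D: TP=22, FP=0+3+2+5+2=12 → 22/34 = 0.6471
  E: TP=22, FP=1+2+2+6+0=11 → 22/33 = 0.6667
  F: TP=9, FP=1+2+1+1+8=13 → 9/22 = 0.4091
Highest is class 'E' with precision = 0.667.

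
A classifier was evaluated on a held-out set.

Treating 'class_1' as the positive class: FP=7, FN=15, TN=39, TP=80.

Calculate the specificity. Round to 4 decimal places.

0.8478

Specificity = TN/(TN+FP) = 39/(39+7) = 0.8478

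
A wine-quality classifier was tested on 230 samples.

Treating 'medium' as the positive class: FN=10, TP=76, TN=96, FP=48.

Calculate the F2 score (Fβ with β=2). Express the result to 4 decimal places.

Fβ = (1+β²)·TP / ((1+β²)·TP + β²·FN + FP), with β²=4
= 5·76 / (5·76 + 4·10 + 48) = 0.8120

0.8120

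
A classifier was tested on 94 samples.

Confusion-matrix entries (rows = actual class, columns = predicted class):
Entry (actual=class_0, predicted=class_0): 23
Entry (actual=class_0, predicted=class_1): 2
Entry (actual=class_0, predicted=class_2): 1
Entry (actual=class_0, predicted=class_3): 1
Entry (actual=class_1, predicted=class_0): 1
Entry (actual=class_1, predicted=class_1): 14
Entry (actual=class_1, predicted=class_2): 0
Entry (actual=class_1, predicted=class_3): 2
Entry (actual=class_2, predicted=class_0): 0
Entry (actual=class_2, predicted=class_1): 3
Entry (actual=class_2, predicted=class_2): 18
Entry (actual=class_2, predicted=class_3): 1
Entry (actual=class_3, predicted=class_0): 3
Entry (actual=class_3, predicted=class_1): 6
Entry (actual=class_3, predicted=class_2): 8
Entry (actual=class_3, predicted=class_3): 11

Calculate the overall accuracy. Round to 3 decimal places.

Accuracy = trace / total = (23+14+18+11=66) / 94 = 66/94 = 0.702

0.702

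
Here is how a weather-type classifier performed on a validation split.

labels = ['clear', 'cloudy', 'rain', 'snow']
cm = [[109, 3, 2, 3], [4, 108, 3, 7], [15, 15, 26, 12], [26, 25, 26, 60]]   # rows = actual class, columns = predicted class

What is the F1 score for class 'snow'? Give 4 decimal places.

Treat 'snow' as positive and all other classes as negative.
F1 score = 2·TP/(2·TP+FP+FN).
snow: TP=60, FP=3+7+12=22, FN=26+25+26=77 → 120/219 = 0.54795

0.5479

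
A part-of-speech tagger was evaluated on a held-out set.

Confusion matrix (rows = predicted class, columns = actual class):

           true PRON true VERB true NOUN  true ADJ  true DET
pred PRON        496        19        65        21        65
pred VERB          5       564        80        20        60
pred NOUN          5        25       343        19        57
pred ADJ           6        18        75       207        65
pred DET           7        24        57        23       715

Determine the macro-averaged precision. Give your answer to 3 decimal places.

Per-class precision (TP/(TP+FP)):
  PRON: TP=496, FP=19+65+21+65=170 → 496/666 = 0.7447
  VERB: TP=564, FP=5+80+20+60=165 → 564/729 = 0.7737
  NOUN: TP=343, FP=5+25+19+57=106 → 343/449 = 0.7639
  ADJ: TP=207, FP=6+18+75+65=164 → 207/371 = 0.5580
  DET: TP=715, FP=7+24+57+23=111 → 715/826 = 0.8656
Macro-precision = mean = (0.7447 + 0.7737 + 0.7639 + 0.5580 + 0.8656) / 5 = 0.741

0.741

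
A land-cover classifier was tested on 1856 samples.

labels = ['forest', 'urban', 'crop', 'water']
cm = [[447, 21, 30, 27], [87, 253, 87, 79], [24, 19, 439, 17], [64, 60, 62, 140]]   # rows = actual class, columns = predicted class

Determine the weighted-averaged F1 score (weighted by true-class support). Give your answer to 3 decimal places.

Per-class F1 score (2·TP/(2·TP+FP+FN)):
  forest: TP=447, FP=87+24+64=175, FN=21+30+27=78 → 894/1147 = 0.7794
  urban: TP=253, FP=21+19+60=100, FN=87+87+79=253 → 506/859 = 0.5891
  crop: TP=439, FP=30+87+62=179, FN=24+19+17=60 → 878/1117 = 0.7860
  water: TP=140, FP=27+79+17=123, FN=64+60+62=186 → 280/589 = 0.4754
Weighted-F1 score = Σ (supportᵢ/N)·F1 scoreᵢ with N=1856: (525/1856)·0.7794 + (506/1856)·0.5891 + (499/1856)·0.7860 + (326/1856)·0.4754 = 0.676

0.676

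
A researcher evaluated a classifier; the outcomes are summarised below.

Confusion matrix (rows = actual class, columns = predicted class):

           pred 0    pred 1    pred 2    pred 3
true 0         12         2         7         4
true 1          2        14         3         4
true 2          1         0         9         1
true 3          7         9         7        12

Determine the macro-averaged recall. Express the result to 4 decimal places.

Per-class recall (TP/(TP+FN)):
  0: TP=12, FN=2+7+4=13 → 12/25 = 0.48000
  1: TP=14, FN=2+3+4=9 → 14/23 = 0.60870
  2: TP=9, FN=1+0+1=2 → 9/11 = 0.81818
  3: TP=12, FN=7+9+7=23 → 12/35 = 0.34286
Macro-recall = mean = (0.48000 + 0.60870 + 0.81818 + 0.34286) / 4 = 0.5624

0.5624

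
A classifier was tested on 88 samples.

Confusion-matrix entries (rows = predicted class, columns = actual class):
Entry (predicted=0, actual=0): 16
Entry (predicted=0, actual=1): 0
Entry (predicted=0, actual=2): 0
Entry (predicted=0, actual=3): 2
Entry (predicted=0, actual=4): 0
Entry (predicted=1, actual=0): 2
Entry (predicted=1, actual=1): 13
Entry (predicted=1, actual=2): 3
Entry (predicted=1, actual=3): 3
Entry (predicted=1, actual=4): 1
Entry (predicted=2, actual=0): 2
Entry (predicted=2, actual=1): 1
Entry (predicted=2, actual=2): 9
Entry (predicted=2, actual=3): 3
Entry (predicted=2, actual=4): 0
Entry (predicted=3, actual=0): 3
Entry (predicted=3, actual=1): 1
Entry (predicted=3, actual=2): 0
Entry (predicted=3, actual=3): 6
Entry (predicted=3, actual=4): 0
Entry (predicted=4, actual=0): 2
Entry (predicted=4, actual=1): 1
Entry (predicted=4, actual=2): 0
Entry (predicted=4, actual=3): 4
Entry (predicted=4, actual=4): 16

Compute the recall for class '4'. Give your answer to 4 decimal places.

0.9412

Treat '4' as positive and all other classes as negative.
recall = TP/(TP+FN).
4: TP=16, FN=0+1+0+0=1 → 16/17 = 0.94118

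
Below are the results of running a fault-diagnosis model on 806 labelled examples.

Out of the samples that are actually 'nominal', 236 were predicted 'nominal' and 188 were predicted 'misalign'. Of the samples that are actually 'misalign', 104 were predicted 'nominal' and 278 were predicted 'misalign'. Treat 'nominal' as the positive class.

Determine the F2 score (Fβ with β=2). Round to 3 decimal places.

0.580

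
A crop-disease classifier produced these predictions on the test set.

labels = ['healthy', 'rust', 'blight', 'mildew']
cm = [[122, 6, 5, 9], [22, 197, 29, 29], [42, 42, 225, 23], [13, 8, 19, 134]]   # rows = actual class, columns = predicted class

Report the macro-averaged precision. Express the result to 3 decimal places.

Per-class precision (TP/(TP+FP)):
  healthy: TP=122, FP=22+42+13=77 → 122/199 = 0.6131
  rust: TP=197, FP=6+42+8=56 → 197/253 = 0.7787
  blight: TP=225, FP=5+29+19=53 → 225/278 = 0.8094
  mildew: TP=134, FP=9+29+23=61 → 134/195 = 0.6872
Macro-precision = mean = (0.6131 + 0.7787 + 0.8094 + 0.6872) / 4 = 0.722

0.722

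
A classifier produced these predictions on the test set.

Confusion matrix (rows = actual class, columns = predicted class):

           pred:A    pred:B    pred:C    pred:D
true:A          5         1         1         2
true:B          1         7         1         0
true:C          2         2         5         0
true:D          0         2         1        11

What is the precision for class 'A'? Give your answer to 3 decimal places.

0.625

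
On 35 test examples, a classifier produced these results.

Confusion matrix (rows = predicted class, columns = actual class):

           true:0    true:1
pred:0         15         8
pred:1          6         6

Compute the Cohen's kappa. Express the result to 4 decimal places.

0.1463

Observed agreement pₒ = trace/N = 21/35 = 0.60000
Expected agreement pₑ = Σ (rowᵢ·colᵢ)/N² = (21·23 + 14·12)/35² = 0.53143
κ = (pₒ − pₑ)/(1 − pₑ) = (0.60000 − 0.53143)/(1 − 0.53143) = 0.1463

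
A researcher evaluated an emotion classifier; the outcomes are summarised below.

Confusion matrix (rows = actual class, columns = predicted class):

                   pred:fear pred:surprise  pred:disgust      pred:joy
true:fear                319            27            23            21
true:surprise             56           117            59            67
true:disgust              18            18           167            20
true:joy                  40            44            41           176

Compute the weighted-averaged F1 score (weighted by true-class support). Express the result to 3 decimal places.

Per-class F1 score (2·TP/(2·TP+FP+FN)):
  fear: TP=319, FP=56+18+40=114, FN=27+23+21=71 → 638/823 = 0.7752
  surprise: TP=117, FP=27+18+44=89, FN=56+59+67=182 → 234/505 = 0.4634
  disgust: TP=167, FP=23+59+41=123, FN=18+18+20=56 → 334/513 = 0.6511
  joy: TP=176, FP=21+67+20=108, FN=40+44+41=125 → 352/585 = 0.6017
Weighted-F1 score = Σ (supportᵢ/N)·F1 scoreᵢ with N=1213: (390/1213)·0.7752 + (299/1213)·0.4634 + (223/1213)·0.6511 + (301/1213)·0.6017 = 0.632

0.632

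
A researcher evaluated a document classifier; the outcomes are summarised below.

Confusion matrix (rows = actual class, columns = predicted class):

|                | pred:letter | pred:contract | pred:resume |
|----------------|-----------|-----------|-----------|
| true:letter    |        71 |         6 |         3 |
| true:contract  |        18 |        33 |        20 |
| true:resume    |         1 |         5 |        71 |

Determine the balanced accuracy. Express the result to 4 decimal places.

0.7581

Balanced accuracy = mean of per-class recall.
  letter: recall = 71/80 = 0.88750
  contract: recall = 33/71 = 0.46479
  resume: recall = 71/77 = 0.92208
Mean = (0.88750 + 0.46479 + 0.92208) / 3 = 0.7581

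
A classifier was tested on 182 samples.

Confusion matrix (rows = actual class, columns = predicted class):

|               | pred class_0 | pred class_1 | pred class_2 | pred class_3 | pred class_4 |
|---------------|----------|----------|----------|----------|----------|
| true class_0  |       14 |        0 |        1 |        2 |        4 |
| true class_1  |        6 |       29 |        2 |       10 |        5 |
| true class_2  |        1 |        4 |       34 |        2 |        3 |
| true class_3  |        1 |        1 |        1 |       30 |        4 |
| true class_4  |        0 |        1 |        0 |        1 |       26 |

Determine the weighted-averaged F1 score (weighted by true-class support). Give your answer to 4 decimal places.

0.7291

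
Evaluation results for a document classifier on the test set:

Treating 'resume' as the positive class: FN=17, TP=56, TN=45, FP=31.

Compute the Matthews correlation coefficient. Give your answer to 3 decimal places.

MCC = (TP·TN − FP·FN) / √((TP+FP)(TP+FN)(TN+FP)(TN+FN))
Numerator = 56·45 − 31·17 = 1993
Denominator = √(87·73·76·62) = √29925912 = 5470.4581
MCC = 1993 / 5470.4581 = 0.364

0.364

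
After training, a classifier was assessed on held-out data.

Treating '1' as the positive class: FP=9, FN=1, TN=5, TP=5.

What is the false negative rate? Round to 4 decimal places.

FNR = FN/(FN+TP) = 1/(1+5) = 0.1667

0.1667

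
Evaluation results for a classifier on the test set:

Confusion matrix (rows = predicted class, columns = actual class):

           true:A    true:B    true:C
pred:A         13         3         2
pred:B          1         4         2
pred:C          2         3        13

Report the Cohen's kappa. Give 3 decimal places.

Observed agreement pₒ = trace/N = 30/43 = 0.6977
Expected agreement pₑ = Σ (rowᵢ·colᵢ)/N² = (16·18 + 10·7 + 17·18)/43² = 0.3591
κ = (pₒ − pₑ)/(1 − pₑ) = (0.6977 − 0.3591)/(1 − 0.3591) = 0.528

0.528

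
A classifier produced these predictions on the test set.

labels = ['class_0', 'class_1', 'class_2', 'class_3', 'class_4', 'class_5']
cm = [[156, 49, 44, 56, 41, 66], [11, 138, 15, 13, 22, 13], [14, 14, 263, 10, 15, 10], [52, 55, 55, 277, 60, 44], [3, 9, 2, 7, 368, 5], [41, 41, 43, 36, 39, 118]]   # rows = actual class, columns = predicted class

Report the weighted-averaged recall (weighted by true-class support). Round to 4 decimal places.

Per-class recall (TP/(TP+FN)):
  class_0: TP=156, FN=49+44+56+41+66=256 → 156/412 = 0.37864
  class_1: TP=138, FN=11+15+13+22+13=74 → 138/212 = 0.65094
  class_2: TP=263, FN=14+14+10+15+10=63 → 263/326 = 0.80675
  class_3: TP=277, FN=52+55+55+60+44=266 → 277/543 = 0.51013
  class_4: TP=368, FN=3+9+2+7+5=26 → 368/394 = 0.93401
  class_5: TP=118, FN=41+41+43+36+39=200 → 118/318 = 0.37107
Weighted-recall = Σ (supportᵢ/N)·recallᵢ with N=2205: (412/2205)·0.37864 + (212/2205)·0.65094 + (326/2205)·0.80675 + (543/2205)·0.51013 + (394/2205)·0.93401 + (318/2205)·0.37107 = 0.5986

0.5986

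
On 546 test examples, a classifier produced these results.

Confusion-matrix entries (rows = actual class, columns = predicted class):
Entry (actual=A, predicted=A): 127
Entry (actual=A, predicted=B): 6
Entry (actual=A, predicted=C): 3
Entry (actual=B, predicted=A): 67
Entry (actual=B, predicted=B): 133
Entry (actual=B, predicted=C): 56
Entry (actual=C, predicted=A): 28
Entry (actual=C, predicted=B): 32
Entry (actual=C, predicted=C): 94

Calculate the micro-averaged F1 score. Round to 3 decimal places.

0.648

Micro-averaging pools counts across classes: ΣTP=354, ΣFP=192, ΣFN=192.
Micro-F1 score = 2·TP/(2·TP+FP+FN) on pooled counts = 0.648 (equals overall accuracy in single-label multiclass).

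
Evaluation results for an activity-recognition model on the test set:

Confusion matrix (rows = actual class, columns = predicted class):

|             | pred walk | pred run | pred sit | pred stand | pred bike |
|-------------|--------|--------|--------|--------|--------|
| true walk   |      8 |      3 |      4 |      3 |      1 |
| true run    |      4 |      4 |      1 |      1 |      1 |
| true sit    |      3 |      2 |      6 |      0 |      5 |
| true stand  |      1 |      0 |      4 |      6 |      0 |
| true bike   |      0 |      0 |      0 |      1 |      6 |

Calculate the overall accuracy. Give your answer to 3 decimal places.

0.469

Accuracy = trace / total = (8+4+6+6+6=30) / 64 = 30/64 = 0.469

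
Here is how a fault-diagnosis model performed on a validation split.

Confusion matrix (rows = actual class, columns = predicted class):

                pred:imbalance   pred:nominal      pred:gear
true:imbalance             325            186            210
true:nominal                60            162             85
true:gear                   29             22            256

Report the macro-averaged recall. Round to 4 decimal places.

0.6041

Per-class recall (TP/(TP+FN)):
  imbalance: TP=325, FN=186+210=396 → 325/721 = 0.45076
  nominal: TP=162, FN=60+85=145 → 162/307 = 0.52769
  gear: TP=256, FN=29+22=51 → 256/307 = 0.83388
Macro-recall = mean = (0.45076 + 0.52769 + 0.83388) / 3 = 0.6041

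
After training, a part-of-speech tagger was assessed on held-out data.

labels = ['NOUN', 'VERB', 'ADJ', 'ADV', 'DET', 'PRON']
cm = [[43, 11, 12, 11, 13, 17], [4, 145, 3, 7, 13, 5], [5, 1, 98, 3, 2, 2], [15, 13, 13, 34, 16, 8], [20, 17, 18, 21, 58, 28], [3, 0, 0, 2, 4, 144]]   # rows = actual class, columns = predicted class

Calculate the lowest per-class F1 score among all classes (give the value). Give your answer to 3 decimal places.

Per-class F1 score (2·TP/(2·TP+FP+FN)):
  NOUN: TP=43, FP=4+5+15+20+3=47, FN=11+12+11+13+17=64 → 86/197 = 0.4365
  VERB: TP=145, FP=11+1+13+17+0=42, FN=4+3+7+13+5=32 → 290/364 = 0.7967
  ADJ: TP=98, FP=12+3+13+18+0=46, FN=5+1+3+2+2=13 → 196/255 = 0.7686
  ADV: TP=34, FP=11+7+3+21+2=44, FN=15+13+13+16+8=65 → 68/177 = 0.3842
  DET: TP=58, FP=13+13+2+16+4=48, FN=20+17+18+21+28=104 → 116/268 = 0.4328
  PRON: TP=144, FP=17+5+2+8+28=60, FN=3+0+0+2+4=9 → 288/357 = 0.8067
Lowest is class 'ADV' with F1 score = 0.384.

0.384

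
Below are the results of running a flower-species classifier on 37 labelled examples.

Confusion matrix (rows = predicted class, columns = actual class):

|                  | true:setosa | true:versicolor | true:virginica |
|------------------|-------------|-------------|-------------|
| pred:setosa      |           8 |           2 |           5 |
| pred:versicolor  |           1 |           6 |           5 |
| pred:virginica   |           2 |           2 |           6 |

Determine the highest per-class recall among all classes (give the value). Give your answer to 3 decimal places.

Per-class recall (TP/(TP+FN)):
  setosa: TP=8, FN=1+2=3 → 8/11 = 0.7273
  versicolor: TP=6, FN=2+2=4 → 6/10 = 0.6000
  virginica: TP=6, FN=5+5=10 → 6/16 = 0.3750
Highest is class 'setosa' with recall = 0.727.

0.727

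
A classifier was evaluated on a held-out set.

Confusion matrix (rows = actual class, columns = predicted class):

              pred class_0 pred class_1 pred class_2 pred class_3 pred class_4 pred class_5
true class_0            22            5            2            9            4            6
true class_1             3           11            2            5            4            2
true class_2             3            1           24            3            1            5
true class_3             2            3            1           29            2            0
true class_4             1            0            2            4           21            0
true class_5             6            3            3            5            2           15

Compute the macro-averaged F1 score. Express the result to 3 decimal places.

Per-class F1 score (2·TP/(2·TP+FP+FN)):
  class_0: TP=22, FP=3+3+2+1+6=15, FN=5+2+9+4+6=26 → 44/85 = 0.5176
  class_1: TP=11, FP=5+1+3+0+3=12, FN=3+2+5+4+2=16 → 22/50 = 0.4400
  class_2: TP=24, FP=2+2+1+2+3=10, FN=3+1+3+1+5=13 → 48/71 = 0.6761
  class_3: TP=29, FP=9+5+3+4+5=26, FN=2+3+1+2+0=8 → 58/92 = 0.6304
  class_4: TP=21, FP=4+4+1+2+2=13, FN=1+0+2+4+0=7 → 42/62 = 0.6774
  class_5: TP=15, FP=6+2+5+0+0=13, FN=6+3+3+5+2=19 → 30/62 = 0.4839
Macro-F1 score = mean = (0.5176 + 0.4400 + 0.6761 + 0.6304 + 0.6774 + 0.4839) / 6 = 0.571

0.571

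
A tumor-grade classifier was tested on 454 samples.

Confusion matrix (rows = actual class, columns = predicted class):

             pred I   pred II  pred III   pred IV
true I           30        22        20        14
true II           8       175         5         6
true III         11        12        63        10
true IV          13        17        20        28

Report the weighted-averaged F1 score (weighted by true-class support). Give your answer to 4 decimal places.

0.6342

Per-class F1 score (2·TP/(2·TP+FP+FN)):
  I: TP=30, FP=8+11+13=32, FN=22+20+14=56 → 60/148 = 0.40541
  II: TP=175, FP=22+12+17=51, FN=8+5+6=19 → 350/420 = 0.83333
  III: TP=63, FP=20+5+20=45, FN=11+12+10=33 → 126/204 = 0.61765
  IV: TP=28, FP=14+6+10=30, FN=13+17+20=50 → 56/136 = 0.41176
Weighted-F1 score = Σ (supportᵢ/N)·F1 scoreᵢ with N=454: (86/454)·0.40541 + (194/454)·0.83333 + (96/454)·0.61765 + (78/454)·0.41176 = 0.6342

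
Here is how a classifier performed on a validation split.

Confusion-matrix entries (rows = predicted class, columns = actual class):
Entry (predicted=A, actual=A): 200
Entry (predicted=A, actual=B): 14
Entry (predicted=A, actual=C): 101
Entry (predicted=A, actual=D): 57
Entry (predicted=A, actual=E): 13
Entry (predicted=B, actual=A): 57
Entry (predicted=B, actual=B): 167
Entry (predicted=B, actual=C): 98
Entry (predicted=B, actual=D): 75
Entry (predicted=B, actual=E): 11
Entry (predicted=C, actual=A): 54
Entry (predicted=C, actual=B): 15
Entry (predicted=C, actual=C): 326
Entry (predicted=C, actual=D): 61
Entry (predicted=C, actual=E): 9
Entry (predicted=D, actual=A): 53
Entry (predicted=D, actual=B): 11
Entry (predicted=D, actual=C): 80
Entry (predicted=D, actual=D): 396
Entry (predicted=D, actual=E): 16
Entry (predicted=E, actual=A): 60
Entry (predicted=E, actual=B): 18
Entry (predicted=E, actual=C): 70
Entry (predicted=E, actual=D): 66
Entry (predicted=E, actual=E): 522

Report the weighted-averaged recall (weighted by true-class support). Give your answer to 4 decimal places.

0.6318

Per-class recall (TP/(TP+FN)):
  A: TP=200, FN=57+54+53+60=224 → 200/424 = 0.47170
  B: TP=167, FN=14+15+11+18=58 → 167/225 = 0.74222
  C: TP=326, FN=101+98+80+70=349 → 326/675 = 0.48296
  D: TP=396, FN=57+75+61+66=259 → 396/655 = 0.60458
  E: TP=522, FN=13+11+9+16=49 → 522/571 = 0.91419
Weighted-recall = Σ (supportᵢ/N)·recallᵢ with N=2550: (424/2550)·0.47170 + (225/2550)·0.74222 + (675/2550)·0.48296 + (655/2550)·0.60458 + (571/2550)·0.91419 = 0.6318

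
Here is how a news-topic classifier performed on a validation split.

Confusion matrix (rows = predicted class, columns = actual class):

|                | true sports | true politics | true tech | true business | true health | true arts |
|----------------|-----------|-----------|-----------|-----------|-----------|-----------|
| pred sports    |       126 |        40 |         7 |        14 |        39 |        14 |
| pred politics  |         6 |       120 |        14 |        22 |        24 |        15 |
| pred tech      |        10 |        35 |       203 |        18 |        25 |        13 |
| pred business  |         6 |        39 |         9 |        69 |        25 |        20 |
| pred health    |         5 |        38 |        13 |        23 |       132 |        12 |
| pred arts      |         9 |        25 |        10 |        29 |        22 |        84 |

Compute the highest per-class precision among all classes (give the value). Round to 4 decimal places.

Per-class precision (TP/(TP+FP)):
  sports: TP=126, FP=40+7+14+39+14=114 → 126/240 = 0.52500
  politics: TP=120, FP=6+14+22+24+15=81 → 120/201 = 0.59701
  tech: TP=203, FP=10+35+18+25+13=101 → 203/304 = 0.66776
  business: TP=69, FP=6+39+9+25+20=99 → 69/168 = 0.41071
  health: TP=132, FP=5+38+13+23+12=91 → 132/223 = 0.59193
  arts: TP=84, FP=9+25+10+29+22=95 → 84/179 = 0.46927
Highest is class 'tech' with precision = 0.6678.

0.6678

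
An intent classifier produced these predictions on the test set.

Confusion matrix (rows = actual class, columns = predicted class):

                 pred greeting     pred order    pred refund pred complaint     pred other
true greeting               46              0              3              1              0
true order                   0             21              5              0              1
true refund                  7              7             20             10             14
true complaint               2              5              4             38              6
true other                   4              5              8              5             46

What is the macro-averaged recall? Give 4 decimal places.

0.6820

Per-class recall (TP/(TP+FN)):
  greeting: TP=46, FN=0+3+1+0=4 → 46/50 = 0.92000
  order: TP=21, FN=0+5+0+1=6 → 21/27 = 0.77778
  refund: TP=20, FN=7+7+10+14=38 → 20/58 = 0.34483
  complaint: TP=38, FN=2+5+4+6=17 → 38/55 = 0.69091
  other: TP=46, FN=4+5+8+5=22 → 46/68 = 0.67647
Macro-recall = mean = (0.92000 + 0.77778 + 0.34483 + 0.69091 + 0.67647) / 5 = 0.6820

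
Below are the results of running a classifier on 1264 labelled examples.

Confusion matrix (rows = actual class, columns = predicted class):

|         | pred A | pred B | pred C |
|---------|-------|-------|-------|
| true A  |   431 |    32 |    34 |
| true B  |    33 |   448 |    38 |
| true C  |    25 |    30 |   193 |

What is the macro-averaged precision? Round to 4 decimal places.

0.8294

Per-class precision (TP/(TP+FP)):
  A: TP=431, FP=33+25=58 → 431/489 = 0.88139
  B: TP=448, FP=32+30=62 → 448/510 = 0.87843
  C: TP=193, FP=34+38=72 → 193/265 = 0.72830
Macro-precision = mean = (0.88139 + 0.87843 + 0.72830) / 3 = 0.8294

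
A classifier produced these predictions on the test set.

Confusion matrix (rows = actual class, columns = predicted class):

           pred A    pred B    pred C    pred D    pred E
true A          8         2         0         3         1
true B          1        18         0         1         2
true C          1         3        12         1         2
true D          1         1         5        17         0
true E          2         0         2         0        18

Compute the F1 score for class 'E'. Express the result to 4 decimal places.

0.8000

Treat 'E' as positive and all other classes as negative.
F1 score = 2·TP/(2·TP+FP+FN).
E: TP=18, FP=1+2+2+0=5, FN=2+0+2+0=4 → 36/45 = 0.80000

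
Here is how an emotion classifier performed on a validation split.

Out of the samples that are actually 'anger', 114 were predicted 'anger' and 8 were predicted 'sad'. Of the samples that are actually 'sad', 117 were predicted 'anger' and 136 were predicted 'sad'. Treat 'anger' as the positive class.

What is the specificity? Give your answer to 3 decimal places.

Specificity = TN/(TN+FP) = 136/(136+117) = 0.538

0.538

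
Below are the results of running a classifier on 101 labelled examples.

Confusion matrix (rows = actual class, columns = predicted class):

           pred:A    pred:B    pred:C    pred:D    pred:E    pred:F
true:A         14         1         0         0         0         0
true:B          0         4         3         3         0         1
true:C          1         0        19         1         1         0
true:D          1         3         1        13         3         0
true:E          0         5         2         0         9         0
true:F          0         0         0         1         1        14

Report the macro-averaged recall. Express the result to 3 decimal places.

Per-class recall (TP/(TP+FN)):
  A: TP=14, FN=1+0+0+0+0=1 → 14/15 = 0.9333
  B: TP=4, FN=0+3+3+0+1=7 → 4/11 = 0.3636
  C: TP=19, FN=1+0+1+1+0=3 → 19/22 = 0.8636
  D: TP=13, FN=1+3+1+3+0=8 → 13/21 = 0.6190
  E: TP=9, FN=0+5+2+0+0=7 → 9/16 = 0.5625
  F: TP=14, FN=0+0+0+1+1=2 → 14/16 = 0.8750
Macro-recall = mean = (0.9333 + 0.3636 + 0.8636 + 0.6190 + 0.5625 + 0.8750) / 6 = 0.703

0.703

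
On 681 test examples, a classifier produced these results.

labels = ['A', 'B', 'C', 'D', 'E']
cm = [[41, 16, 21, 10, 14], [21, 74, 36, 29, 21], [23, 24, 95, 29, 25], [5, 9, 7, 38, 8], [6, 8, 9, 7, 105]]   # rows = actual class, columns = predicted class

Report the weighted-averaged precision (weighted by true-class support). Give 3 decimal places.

0.530

Per-class precision (TP/(TP+FP)):
  A: TP=41, FP=21+23+5+6=55 → 41/96 = 0.4271
  B: TP=74, FP=16+24+9+8=57 → 74/131 = 0.5649
  C: TP=95, FP=21+36+7+9=73 → 95/168 = 0.5655
  D: TP=38, FP=10+29+29+7=75 → 38/113 = 0.3363
  E: TP=105, FP=14+21+25+8=68 → 105/173 = 0.6069
Weighted-precision = Σ (supportᵢ/N)·precisionᵢ with N=681: (102/681)·0.4271 + (181/681)·0.5649 + (196/681)·0.5655 + (67/681)·0.3363 + (135/681)·0.6069 = 0.530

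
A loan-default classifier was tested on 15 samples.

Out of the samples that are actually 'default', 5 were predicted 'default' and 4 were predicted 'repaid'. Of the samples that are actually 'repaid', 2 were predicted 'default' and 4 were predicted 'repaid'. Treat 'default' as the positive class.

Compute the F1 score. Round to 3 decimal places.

Precision = TP/(TP+FP) = 5/7 = 0.7143
Recall = TP/(TP+FN) = 5/9 = 0.5556
F1 = 2·TP/(2·TP+FP+FN) = 10/16 = 0.625

0.625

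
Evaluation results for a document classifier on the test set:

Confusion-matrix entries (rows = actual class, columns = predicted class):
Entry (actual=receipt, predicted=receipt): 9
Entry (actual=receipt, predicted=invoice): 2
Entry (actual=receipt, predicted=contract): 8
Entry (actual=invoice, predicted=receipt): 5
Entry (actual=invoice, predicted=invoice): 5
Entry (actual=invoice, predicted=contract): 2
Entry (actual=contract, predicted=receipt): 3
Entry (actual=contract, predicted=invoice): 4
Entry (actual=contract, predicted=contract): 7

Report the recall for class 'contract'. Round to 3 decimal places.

0.500

recall = TP/(TP+FN).
contract: TP=7, FN=3+4=7 → 7/14 = 0.5000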